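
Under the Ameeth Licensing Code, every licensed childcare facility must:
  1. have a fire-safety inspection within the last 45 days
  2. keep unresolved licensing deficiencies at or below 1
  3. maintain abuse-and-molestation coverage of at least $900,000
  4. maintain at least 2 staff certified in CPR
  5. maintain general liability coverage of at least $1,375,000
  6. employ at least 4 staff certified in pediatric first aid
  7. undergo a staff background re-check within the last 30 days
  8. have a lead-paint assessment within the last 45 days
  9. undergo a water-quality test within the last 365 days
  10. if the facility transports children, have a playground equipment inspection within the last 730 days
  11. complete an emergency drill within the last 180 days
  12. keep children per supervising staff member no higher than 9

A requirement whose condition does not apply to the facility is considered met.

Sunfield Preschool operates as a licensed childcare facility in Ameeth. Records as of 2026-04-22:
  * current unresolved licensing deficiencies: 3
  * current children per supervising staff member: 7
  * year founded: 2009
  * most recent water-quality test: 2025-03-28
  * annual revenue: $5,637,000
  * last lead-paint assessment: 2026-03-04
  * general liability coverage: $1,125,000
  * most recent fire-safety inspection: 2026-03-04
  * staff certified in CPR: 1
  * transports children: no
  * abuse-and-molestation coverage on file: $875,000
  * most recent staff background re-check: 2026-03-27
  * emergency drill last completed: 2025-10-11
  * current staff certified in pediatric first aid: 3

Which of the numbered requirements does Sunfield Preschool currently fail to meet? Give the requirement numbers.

1, 2, 3, 4, 5, 6, 8, 9, 11

1. fire-safety inspection 49 days ago vs limit 45 → not met
2. unresolved licensing deficiencies 3 > 1 → not met
3. abuse-and-molestation coverage $875,000 < $900,000 → not met
4. staff certified in CPR 1 < 2 → not met
5. general liability coverage $1,125,000 < $1,375,000 → not met
6. staff certified in pediatric first aid 3 < 4 → not met
7. staff background re-check 26 days ago vs limit 30 → met
8. lead-paint assessment 49 days ago vs limit 45 → not met
9. water-quality test 390 days ago vs limit 365 → not met
10. condition 'transports children' does not hold → requirement n/a → met
11. emergency drill 193 days ago vs limit 180 → not met
12. children per supervising staff member 7 ≤ 9 → met
Not met: 1, 2, 3, 4, 5, 6, 8, 9, 11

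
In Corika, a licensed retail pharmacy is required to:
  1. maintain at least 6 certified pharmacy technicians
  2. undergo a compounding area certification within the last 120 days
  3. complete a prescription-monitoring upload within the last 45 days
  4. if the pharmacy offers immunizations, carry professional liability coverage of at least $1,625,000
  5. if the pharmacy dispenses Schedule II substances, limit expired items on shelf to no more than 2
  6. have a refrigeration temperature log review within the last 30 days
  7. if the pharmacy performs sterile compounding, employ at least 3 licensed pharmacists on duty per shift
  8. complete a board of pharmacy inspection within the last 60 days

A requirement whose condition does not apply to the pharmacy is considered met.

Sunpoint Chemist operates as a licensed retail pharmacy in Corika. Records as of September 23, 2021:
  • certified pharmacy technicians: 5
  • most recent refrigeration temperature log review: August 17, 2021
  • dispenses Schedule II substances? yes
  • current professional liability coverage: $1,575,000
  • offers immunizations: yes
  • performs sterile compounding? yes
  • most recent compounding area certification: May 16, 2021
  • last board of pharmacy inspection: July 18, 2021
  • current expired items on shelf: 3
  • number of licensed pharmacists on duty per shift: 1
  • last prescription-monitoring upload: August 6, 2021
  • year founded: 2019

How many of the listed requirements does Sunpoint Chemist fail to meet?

8

1. certified pharmacy technicians 5 < 6 → not met
2. compounding area certification 130 days ago vs limit 120 → not met
3. prescription-monitoring upload 48 days ago vs limit 45 → not met
4. condition 'offers immunizations' holds; professional liability coverage $1,575,000 < $1,625,000 → not met
5. condition 'dispenses Schedule II substances' holds; expired items on shelf 3 > 2 → not met
6. refrigeration temperature log review 37 days ago vs limit 30 → not met
7. condition 'performs sterile compounding' holds; licensed pharmacists on duty per shift 1 < 3 → not met
8. board of pharmacy inspection 67 days ago vs limit 60 → not met
Not met: 8 of 8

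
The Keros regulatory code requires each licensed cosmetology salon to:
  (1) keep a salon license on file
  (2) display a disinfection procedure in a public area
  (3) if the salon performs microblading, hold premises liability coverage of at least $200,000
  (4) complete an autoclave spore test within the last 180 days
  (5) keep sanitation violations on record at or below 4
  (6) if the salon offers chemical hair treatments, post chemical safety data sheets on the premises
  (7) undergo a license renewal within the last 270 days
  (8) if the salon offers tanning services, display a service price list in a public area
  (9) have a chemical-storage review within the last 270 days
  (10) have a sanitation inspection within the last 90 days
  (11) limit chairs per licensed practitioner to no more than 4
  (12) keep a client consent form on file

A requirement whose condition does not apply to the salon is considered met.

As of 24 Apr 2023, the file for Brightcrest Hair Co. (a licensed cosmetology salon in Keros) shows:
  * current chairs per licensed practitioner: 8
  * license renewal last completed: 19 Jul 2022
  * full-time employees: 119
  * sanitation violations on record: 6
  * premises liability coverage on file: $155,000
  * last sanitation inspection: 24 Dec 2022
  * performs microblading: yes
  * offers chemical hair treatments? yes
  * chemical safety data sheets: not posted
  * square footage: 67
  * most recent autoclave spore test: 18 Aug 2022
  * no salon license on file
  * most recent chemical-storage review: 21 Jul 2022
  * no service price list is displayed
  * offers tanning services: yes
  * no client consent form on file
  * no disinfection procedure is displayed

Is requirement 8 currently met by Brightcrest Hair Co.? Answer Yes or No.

No

8. condition 'offers tanning services' holds; service price list absent → not met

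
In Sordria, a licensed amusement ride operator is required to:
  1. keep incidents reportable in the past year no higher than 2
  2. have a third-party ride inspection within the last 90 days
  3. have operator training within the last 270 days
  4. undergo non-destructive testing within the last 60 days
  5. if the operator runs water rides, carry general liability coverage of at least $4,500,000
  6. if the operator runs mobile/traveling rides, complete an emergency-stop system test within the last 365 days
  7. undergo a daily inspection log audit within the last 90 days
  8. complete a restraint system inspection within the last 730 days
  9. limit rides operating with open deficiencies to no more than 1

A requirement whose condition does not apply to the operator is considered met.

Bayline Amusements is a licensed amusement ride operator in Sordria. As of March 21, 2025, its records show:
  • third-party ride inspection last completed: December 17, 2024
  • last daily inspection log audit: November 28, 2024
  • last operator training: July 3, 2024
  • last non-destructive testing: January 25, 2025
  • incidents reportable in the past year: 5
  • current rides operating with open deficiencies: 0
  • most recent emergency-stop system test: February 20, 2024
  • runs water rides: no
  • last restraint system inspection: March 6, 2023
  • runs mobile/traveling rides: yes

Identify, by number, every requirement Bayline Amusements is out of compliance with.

1, 2, 6, 7, 8

1. incidents reportable in the past year 5 > 2 → not met
2. third-party ride inspection 94 days ago vs limit 90 → not met
3. operator training 261 days ago vs limit 270 → met
4. non-destructive testing 55 days ago vs limit 60 → met
5. condition 'runs water rides' does not hold → requirement n/a → met
6. condition 'runs mobile/traveling rides' holds; emergency-stop system test 395 days ago vs limit 365 → not met
7. daily inspection log audit 113 days ago vs limit 90 → not met
8. restraint system inspection 746 days ago vs limit 730 → not met
9. rides operating with open deficiencies 0 ≤ 1 → met
Not met: 1, 2, 6, 7, 8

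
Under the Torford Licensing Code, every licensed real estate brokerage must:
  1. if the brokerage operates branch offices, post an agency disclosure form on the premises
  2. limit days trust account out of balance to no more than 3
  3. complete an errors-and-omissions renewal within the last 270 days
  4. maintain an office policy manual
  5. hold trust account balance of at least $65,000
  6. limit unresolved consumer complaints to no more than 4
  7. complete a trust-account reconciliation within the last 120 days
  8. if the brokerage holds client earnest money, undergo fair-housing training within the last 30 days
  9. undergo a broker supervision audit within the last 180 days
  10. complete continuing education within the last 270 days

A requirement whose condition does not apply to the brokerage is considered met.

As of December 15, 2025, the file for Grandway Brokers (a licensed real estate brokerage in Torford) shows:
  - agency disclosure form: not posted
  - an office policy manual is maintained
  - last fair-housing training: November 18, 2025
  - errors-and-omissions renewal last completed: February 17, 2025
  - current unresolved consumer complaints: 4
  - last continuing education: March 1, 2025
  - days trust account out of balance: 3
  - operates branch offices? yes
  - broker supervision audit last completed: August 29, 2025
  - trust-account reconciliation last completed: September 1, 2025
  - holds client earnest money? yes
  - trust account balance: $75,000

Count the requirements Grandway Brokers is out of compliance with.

3

1. condition 'operates branch offices' holds; agency disclosure form absent → not met
2. days trust account out of balance 3 ≤ 3 → met
3. errors-and-omissions renewal 301 days ago vs limit 270 → not met
4. office policy manual present → met
5. trust account balance $75,000 ≥ $65,000 → met
6. unresolved consumer complaints 4 ≤ 4 → met
7. trust-account reconciliation 105 days ago vs limit 120 → met
8. condition 'holds client earnest money' holds; fair-housing training 27 days ago vs limit 30 → met
9. broker supervision audit 108 days ago vs limit 180 → met
10. continuing education 289 days ago vs limit 270 → not met
Not met: 3 of 10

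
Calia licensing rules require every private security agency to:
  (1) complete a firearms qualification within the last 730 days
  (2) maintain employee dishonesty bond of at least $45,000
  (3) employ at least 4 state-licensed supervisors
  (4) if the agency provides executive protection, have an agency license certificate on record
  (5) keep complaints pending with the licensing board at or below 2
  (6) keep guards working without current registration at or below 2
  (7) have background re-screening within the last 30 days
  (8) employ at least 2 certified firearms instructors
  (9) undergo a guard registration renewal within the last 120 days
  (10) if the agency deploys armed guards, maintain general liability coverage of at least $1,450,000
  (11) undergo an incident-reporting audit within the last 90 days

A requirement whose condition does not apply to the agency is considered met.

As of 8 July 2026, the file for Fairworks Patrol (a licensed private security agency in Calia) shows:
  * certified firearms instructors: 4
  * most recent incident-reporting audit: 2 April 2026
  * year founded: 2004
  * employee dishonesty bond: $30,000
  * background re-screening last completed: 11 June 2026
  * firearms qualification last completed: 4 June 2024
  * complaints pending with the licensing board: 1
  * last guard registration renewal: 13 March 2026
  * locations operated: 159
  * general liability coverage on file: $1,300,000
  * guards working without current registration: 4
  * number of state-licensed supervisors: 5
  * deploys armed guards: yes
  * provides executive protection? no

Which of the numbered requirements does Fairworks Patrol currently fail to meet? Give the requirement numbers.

1, 2, 6, 10, 11

1. firearms qualification 764 days ago vs limit 730 → not met
2. employee dishonesty bond $30,000 < $45,000 → not met
3. state-licensed supervisors 5 ≥ 4 → met
4. condition 'provides executive protection' does not hold → requirement n/a → met
5. complaints pending with the licensing board 1 ≤ 2 → met
6. guards working without current registration 4 > 2 → not met
7. background re-screening 27 days ago vs limit 30 → met
8. certified firearms instructors 4 ≥ 2 → met
9. guard registration renewal 117 days ago vs limit 120 → met
10. condition 'deploys armed guards' holds; general liability coverage $1,300,000 < $1,450,000 → not met
11. incident-reporting audit 97 days ago vs limit 90 → not met
Not met: 1, 2, 6, 10, 11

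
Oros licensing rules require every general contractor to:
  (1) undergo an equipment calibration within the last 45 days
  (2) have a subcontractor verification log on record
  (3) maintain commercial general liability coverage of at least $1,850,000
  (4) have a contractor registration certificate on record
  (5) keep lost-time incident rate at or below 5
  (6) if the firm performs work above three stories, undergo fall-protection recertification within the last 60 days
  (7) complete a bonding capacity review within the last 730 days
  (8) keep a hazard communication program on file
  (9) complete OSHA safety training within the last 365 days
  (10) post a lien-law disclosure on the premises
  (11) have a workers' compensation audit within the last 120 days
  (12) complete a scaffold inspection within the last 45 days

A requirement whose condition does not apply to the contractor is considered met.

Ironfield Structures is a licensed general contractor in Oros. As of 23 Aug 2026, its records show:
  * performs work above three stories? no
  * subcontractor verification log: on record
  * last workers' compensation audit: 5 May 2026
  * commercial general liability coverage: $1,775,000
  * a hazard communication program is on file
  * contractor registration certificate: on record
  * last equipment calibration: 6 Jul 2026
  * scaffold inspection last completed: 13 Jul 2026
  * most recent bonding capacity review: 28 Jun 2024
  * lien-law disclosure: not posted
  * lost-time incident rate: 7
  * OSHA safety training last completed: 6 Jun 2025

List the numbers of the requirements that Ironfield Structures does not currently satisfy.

1, 3, 5, 7, 9, 10

1. equipment calibration 48 days ago vs limit 45 → not met
2. subcontractor verification log present → met
3. commercial general liability coverage $1,775,000 < $1,850,000 → not met
4. contractor registration certificate present → met
5. lost-time incident rate 7 > 5 → not met
6. condition 'performs work above three stories' does not hold → requirement n/a → met
7. bonding capacity review 786 days ago vs limit 730 → not met
8. hazard communication program present → met
9. OSHA safety training 443 days ago vs limit 365 → not met
10. lien-law disclosure absent → not met
11. workers' compensation audit 110 days ago vs limit 120 → met
12. scaffold inspection 41 days ago vs limit 45 → met
Not met: 1, 3, 5, 7, 9, 10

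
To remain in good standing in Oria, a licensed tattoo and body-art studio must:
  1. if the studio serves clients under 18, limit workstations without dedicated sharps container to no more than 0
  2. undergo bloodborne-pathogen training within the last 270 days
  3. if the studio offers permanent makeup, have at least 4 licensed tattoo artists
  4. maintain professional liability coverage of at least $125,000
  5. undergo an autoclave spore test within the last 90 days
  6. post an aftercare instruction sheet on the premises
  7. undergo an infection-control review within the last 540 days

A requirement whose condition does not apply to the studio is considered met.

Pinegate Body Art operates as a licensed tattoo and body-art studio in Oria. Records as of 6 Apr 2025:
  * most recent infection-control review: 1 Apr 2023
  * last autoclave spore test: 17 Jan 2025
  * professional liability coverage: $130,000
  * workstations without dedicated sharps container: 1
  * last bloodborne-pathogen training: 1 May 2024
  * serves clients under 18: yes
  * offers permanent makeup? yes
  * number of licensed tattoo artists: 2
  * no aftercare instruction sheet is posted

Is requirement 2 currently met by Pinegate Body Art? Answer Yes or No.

No

2. bloodborne-pathogen training 340 days ago vs limit 270 → not met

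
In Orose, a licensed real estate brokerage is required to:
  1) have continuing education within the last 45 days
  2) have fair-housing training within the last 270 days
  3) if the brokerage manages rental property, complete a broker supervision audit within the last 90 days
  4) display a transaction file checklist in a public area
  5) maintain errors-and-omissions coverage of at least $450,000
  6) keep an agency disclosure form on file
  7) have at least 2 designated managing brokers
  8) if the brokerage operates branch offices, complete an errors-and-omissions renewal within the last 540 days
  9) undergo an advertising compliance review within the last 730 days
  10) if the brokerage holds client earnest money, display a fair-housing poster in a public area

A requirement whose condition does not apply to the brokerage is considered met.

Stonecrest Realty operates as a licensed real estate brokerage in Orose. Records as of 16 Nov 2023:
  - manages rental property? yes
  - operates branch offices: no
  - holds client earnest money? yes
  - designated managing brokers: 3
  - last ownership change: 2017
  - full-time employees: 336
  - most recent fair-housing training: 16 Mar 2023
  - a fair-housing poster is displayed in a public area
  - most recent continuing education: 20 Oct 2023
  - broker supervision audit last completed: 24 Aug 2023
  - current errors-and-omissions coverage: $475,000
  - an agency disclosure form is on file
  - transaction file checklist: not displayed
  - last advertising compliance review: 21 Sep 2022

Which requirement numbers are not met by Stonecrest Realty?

1. continuing education 27 days ago vs limit 45 → met
2. fair-housing training 245 days ago vs limit 270 → met
3. condition 'manages rental property' holds; broker supervision audit 84 days ago vs limit 90 → met
4. transaction file checklist absent → not met
5. errors-and-omissions coverage $475,000 ≥ $450,000 → met
6. agency disclosure form present → met
7. designated managing brokers 3 ≥ 2 → met
8. condition 'operates branch offices' does not hold → requirement n/a → met
9. advertising compliance review 421 days ago vs limit 730 → met
10. condition 'holds client earnest money' holds; fair-housing poster present → met
Not met: 4

4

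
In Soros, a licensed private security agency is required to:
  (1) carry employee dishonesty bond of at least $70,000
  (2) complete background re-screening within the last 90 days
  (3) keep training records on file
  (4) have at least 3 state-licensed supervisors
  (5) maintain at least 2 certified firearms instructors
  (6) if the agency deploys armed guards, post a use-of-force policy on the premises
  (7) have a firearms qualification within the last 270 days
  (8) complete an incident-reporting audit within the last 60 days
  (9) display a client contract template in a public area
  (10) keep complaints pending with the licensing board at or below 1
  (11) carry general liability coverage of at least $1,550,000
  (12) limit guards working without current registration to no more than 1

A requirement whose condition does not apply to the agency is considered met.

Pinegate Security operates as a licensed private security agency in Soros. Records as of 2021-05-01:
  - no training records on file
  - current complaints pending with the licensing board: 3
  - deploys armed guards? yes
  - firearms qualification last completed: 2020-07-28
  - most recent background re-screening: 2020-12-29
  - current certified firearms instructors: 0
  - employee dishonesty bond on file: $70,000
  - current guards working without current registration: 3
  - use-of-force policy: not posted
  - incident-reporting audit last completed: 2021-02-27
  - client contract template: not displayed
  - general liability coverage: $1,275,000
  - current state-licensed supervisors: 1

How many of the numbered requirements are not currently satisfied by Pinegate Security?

11

1. employee dishonesty bond $70,000 ≥ $70,000 → met
2. background re-screening 123 days ago vs limit 90 → not met
3. training records absent → not met
4. state-licensed supervisors 1 < 3 → not met
5. certified firearms instructors 0 < 2 → not met
6. condition 'deploys armed guards' holds; use-of-force policy absent → not met
7. firearms qualification 277 days ago vs limit 270 → not met
8. incident-reporting audit 63 days ago vs limit 60 → not met
9. client contract template absent → not met
10. complaints pending with the licensing board 3 > 1 → not met
11. general liability coverage $1,275,000 < $1,550,000 → not met
12. guards working without current registration 3 > 1 → not met
Not met: 11 of 12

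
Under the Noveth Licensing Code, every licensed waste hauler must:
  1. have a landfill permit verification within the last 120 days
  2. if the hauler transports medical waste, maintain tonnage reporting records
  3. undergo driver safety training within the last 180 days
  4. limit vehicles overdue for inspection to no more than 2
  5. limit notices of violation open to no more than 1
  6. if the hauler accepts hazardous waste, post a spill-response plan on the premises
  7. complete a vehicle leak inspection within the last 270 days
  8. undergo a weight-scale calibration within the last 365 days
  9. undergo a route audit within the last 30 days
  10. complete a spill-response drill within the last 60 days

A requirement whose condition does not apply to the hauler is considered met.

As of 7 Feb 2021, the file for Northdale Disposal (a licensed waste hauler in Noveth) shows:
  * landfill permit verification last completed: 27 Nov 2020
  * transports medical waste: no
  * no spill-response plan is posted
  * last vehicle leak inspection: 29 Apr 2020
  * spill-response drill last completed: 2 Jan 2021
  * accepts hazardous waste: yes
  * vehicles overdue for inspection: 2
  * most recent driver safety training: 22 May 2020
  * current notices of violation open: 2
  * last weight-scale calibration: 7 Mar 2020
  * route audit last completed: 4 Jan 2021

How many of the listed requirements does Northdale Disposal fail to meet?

5

1. landfill permit verification 72 days ago vs limit 120 → met
2. condition 'transports medical waste' does not hold → requirement n/a → met
3. driver safety training 261 days ago vs limit 180 → not met
4. vehicles overdue for inspection 2 ≤ 2 → met
5. notices of violation open 2 > 1 → not met
6. condition 'accepts hazardous waste' holds; spill-response plan absent → not met
7. vehicle leak inspection 284 days ago vs limit 270 → not met
8. weight-scale calibration 337 days ago vs limit 365 → met
9. route audit 34 days ago vs limit 30 → not met
10. spill-response drill 36 days ago vs limit 60 → met
Not met: 5 of 10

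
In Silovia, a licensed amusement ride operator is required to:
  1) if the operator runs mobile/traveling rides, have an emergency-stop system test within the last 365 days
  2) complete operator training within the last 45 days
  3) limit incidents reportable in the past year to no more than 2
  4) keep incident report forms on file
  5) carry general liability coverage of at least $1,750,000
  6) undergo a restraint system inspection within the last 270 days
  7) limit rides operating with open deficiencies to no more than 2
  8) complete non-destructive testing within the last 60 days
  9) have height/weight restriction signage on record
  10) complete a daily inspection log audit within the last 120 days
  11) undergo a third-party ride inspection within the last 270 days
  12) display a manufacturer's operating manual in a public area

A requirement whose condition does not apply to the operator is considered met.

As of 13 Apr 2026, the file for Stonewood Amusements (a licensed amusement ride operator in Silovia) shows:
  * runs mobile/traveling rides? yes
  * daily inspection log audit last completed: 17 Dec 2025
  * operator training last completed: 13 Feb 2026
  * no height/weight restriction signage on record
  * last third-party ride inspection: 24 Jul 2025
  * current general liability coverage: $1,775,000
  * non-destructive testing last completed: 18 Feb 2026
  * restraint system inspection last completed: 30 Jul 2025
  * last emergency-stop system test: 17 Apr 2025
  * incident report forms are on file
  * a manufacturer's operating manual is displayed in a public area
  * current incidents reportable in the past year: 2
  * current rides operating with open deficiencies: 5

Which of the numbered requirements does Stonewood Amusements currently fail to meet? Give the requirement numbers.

2, 7, 9

1. condition 'runs mobile/traveling rides' holds; emergency-stop system test 361 days ago vs limit 365 → met
2. operator training 59 days ago vs limit 45 → not met
3. incidents reportable in the past year 2 ≤ 2 → met
4. incident report forms present → met
5. general liability coverage $1,775,000 ≥ $1,750,000 → met
6. restraint system inspection 257 days ago vs limit 270 → met
7. rides operating with open deficiencies 5 > 2 → not met
8. non-destructive testing 54 days ago vs limit 60 → met
9. height/weight restriction signage absent → not met
10. daily inspection log audit 117 days ago vs limit 120 → met
11. third-party ride inspection 263 days ago vs limit 270 → met
12. manufacturer's operating manual present → met
Not met: 2, 7, 9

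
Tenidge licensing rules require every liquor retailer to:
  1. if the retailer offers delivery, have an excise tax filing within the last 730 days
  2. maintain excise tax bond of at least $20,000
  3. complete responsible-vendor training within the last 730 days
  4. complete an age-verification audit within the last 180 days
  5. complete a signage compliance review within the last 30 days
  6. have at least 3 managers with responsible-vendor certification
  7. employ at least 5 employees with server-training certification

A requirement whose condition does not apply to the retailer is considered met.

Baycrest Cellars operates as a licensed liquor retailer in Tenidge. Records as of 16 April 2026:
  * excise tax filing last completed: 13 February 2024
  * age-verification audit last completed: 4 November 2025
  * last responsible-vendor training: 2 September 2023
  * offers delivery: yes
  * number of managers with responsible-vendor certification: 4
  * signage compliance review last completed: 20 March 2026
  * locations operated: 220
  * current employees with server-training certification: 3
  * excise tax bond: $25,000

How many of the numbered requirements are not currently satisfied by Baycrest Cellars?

1. condition 'offers delivery' holds; excise tax filing 793 days ago vs limit 730 → not met
2. excise tax bond $25,000 ≥ $20,000 → met
3. responsible-vendor training 957 days ago vs limit 730 → not met
4. age-verification audit 163 days ago vs limit 180 → met
5. signage compliance review 27 days ago vs limit 30 → met
6. managers with responsible-vendor certification 4 ≥ 3 → met
7. employees with server-training certification 3 < 5 → not met
Not met: 3 of 7

3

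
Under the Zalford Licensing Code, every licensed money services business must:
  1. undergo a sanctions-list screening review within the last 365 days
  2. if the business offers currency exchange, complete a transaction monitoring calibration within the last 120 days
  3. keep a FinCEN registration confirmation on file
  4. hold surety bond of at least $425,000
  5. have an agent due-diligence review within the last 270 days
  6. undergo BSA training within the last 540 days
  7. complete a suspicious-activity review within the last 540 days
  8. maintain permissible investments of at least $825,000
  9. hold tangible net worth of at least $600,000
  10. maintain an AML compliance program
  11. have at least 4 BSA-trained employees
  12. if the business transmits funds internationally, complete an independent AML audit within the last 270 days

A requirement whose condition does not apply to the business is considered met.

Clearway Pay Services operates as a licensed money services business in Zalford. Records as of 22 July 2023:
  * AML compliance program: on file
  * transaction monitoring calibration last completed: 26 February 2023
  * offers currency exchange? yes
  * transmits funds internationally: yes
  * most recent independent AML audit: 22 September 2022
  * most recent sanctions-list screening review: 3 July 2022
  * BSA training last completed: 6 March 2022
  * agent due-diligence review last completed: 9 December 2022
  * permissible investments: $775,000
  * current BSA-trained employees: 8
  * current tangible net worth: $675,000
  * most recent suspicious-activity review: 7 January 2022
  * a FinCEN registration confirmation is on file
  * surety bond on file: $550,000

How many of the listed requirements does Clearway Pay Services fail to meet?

5

1. sanctions-list screening review 384 days ago vs limit 365 → not met
2. condition 'offers currency exchange' holds; transaction monitoring calibration 146 days ago vs limit 120 → not met
3. FinCEN registration confirmation present → met
4. surety bond $550,000 ≥ $425,000 → met
5. agent due-diligence review 225 days ago vs limit 270 → met
6. BSA training 503 days ago vs limit 540 → met
7. suspicious-activity review 561 days ago vs limit 540 → not met
8. permissible investments $775,000 < $825,000 → not met
9. tangible net worth $675,000 ≥ $600,000 → met
10. AML compliance program present → met
11. BSA-trained employees 8 ≥ 4 → met
12. condition 'transmits funds internationally' holds; independent AML audit 303 days ago vs limit 270 → not met
Not met: 5 of 12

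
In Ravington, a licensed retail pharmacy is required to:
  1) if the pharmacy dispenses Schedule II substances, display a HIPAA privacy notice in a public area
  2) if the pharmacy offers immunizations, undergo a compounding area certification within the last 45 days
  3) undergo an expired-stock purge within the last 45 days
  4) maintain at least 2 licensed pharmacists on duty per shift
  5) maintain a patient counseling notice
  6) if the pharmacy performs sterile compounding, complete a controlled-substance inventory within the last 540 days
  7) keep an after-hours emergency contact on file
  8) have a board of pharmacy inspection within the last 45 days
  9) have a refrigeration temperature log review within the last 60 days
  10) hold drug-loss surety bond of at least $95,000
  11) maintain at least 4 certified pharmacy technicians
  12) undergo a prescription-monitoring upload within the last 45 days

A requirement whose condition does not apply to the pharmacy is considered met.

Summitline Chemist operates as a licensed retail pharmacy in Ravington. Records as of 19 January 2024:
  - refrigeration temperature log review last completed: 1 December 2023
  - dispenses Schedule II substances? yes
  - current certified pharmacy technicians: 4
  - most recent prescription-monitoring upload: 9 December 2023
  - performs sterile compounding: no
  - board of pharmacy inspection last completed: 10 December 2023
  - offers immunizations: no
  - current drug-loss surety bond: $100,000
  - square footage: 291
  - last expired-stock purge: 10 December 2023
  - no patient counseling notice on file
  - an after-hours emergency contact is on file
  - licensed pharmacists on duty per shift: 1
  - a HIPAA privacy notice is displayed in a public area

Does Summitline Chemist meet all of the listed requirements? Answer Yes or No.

No

1. condition 'dispenses Schedule II substances' holds; HIPAA privacy notice present → met
2. condition 'offers immunizations' does not hold → requirement n/a → met
3. expired-stock purge 40 days ago vs limit 45 → met
4. licensed pharmacists on duty per shift 1 < 2 → not met
5. patient counseling notice absent → not met
6. condition 'performs sterile compounding' does not hold → requirement n/a → met
7. after-hours emergency contact present → met
8. board of pharmacy inspection 40 days ago vs limit 45 → met
9. refrigeration temperature log review 49 days ago vs limit 60 → met
10. drug-loss surety bond $100,000 ≥ $95,000 → met
11. certified pharmacy technicians 4 ≥ 4 → met
12. prescription-monitoring upload 41 days ago vs limit 45 → met
Not met: 4, 5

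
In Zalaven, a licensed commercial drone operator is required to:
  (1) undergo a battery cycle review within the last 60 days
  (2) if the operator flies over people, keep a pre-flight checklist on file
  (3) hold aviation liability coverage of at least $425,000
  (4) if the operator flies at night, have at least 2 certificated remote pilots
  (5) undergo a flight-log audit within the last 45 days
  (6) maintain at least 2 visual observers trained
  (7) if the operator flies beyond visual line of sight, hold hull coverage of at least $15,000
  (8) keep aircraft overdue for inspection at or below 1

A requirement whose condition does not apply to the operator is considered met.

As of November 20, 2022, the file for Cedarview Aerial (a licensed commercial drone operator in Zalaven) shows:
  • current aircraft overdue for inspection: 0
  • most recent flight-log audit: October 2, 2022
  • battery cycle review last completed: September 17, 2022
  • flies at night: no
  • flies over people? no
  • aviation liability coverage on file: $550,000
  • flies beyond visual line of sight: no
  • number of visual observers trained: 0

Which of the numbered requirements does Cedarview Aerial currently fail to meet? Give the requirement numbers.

1, 5, 6

1. battery cycle review 64 days ago vs limit 60 → not met
2. condition 'flies over people' does not hold → requirement n/a → met
3. aviation liability coverage $550,000 ≥ $425,000 → met
4. condition 'flies at night' does not hold → requirement n/a → met
5. flight-log audit 49 days ago vs limit 45 → not met
6. visual observers trained 0 < 2 → not met
7. condition 'flies beyond visual line of sight' does not hold → requirement n/a → met
8. aircraft overdue for inspection 0 ≤ 1 → met
Not met: 1, 5, 6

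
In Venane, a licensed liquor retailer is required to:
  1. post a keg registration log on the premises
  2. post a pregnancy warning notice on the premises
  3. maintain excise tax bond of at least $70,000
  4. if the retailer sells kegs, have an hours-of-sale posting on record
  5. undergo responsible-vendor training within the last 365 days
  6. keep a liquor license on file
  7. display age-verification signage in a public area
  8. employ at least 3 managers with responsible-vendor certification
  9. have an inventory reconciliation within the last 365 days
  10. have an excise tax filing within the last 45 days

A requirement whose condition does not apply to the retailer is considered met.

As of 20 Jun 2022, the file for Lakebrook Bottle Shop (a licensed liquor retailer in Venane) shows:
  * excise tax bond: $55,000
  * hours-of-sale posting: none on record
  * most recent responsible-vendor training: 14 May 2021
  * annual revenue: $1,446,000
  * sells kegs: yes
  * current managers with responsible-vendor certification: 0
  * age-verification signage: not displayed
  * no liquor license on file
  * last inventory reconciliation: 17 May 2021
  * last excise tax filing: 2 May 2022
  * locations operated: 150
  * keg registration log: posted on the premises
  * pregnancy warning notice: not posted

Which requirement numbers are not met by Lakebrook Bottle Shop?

2, 3, 4, 5, 6, 7, 8, 9, 10

1. keg registration log present → met
2. pregnancy warning notice absent → not met
3. excise tax bond $55,000 < $70,000 → not met
4. condition 'sells kegs' holds; hours-of-sale posting absent → not met
5. responsible-vendor training 402 days ago vs limit 365 → not met
6. liquor license absent → not met
7. age-verification signage absent → not met
8. managers with responsible-vendor certification 0 < 3 → not met
9. inventory reconciliation 399 days ago vs limit 365 → not met
10. excise tax filing 49 days ago vs limit 45 → not met
Not met: 2, 3, 4, 5, 6, 7, 8, 9, 10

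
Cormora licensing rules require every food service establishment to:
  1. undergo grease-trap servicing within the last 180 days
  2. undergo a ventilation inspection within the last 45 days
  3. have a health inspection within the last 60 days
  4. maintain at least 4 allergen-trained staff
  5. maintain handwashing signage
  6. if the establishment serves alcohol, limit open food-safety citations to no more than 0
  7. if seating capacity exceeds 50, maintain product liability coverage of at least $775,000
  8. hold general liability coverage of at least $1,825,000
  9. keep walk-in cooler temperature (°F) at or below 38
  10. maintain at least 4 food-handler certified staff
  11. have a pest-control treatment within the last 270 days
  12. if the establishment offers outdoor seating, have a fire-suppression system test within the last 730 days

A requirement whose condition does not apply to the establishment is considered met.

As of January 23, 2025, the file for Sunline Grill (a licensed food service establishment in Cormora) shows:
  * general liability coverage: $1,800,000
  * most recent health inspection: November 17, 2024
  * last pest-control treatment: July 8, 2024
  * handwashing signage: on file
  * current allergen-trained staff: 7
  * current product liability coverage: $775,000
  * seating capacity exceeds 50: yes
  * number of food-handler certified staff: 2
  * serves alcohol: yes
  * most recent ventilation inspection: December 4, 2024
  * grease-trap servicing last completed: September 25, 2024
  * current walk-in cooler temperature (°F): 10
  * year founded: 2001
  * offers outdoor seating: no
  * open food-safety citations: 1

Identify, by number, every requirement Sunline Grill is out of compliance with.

1. grease-trap servicing 120 days ago vs limit 180 → met
2. ventilation inspection 50 days ago vs limit 45 → not met
3. health inspection 67 days ago vs limit 60 → not met
4. allergen-trained staff 7 ≥ 4 → met
5. handwashing signage present → met
6. condition 'serves alcohol' holds; open food-safety citations 1 > 0 → not met
7. condition 'seating capacity exceeds 50' holds; product liability coverage $775,000 ≥ $775,000 → met
8. general liability coverage $1,800,000 < $1,825,000 → not met
9. walk-in cooler temperature (°F) 10 ≤ 38 → met
10. food-handler certified staff 2 < 4 → not met
11. pest-control treatment 199 days ago vs limit 270 → met
12. condition 'offers outdoor seating' does not hold → requirement n/a → met
Not met: 2, 3, 6, 8, 10

2, 3, 6, 8, 10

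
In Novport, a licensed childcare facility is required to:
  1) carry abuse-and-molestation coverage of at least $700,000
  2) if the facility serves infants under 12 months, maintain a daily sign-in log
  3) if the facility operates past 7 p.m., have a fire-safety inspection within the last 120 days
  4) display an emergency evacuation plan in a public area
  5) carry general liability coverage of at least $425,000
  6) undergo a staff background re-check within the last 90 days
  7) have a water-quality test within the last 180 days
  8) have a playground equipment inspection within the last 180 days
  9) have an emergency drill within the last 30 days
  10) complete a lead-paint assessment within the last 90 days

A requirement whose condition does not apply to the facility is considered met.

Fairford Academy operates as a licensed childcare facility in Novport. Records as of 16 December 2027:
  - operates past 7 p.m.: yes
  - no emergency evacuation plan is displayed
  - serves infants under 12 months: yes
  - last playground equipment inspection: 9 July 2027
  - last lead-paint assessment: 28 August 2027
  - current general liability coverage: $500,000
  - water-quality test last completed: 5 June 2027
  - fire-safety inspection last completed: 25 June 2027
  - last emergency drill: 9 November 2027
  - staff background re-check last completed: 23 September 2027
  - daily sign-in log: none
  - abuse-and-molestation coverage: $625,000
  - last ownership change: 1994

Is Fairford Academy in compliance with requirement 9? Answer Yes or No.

9. emergency drill 37 days ago vs limit 30 → not met

No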